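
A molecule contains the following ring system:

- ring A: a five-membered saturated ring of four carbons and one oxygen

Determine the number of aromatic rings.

0

Ring A has only sp³ atoms, so it is not fully conjugated — not aromatic (tetrahydrofuran).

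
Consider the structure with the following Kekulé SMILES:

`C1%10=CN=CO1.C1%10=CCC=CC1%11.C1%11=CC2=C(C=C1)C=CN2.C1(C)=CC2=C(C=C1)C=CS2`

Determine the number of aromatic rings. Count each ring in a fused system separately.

5

The SMILES encodes a five-membered ring with an oxygen at position 1 and a nitrogen at position 3 (in a C=N bond), with two double bonds; a six-membered carbon ring with two isolated C=C double bonds and two sp³ carbons; a six-membered carbon ring with three alternating C=C double bonds, fused to a five-membered ring containing one N–H nitrogen and two C=C double bonds; a six-membered carbon ring with three alternating C=C double bonds, fused to a five-membered ring containing one sulfur and two C=C double bonds.
The 5-membered ring with one oxygen and one =N– is fully conjugated (every ring atom contributes a p orbital); 2 ring double bonds (4 π electrons) plus a heteroatom lone pair (2) give 6 π electrons. Since 6 = 4n+2 (n=1), it is aromatic (oxazole).
The 6-membered ring has two sp³ carbons, so it is not fully conjugated — not aromatic (1,4-cyclohexadiene).
The fused 6/5-membered bicyclic (with one N–H) is a single π system with 9 sp² atoms and 10 π electrons from ring double bonds plus a heteroatom lone pair. 10 = 4(2)+2, so the system is aromatic and both rings count as aromatic (indole).
The fused 6/5-membered bicyclic (with one sulfur) is a single π system with 9 sp² atoms and 10 π electrons from ring double bonds plus a heteroatom lone pair. 10 = 4(2)+2, so the system is aromatic and both rings count as aromatic (benzothiophene).
5 of the 6 rings are aromatic. Total: 5.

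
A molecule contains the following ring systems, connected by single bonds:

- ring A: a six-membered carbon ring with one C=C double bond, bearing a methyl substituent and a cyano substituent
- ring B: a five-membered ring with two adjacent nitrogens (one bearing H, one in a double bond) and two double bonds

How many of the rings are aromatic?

Ring A has four sp³ carbons, so it is not fully conjugated — not aromatic (cyclohexene).
Ring B is fully conjugated (every ring atom contributes a p orbital); 2 ring double bonds (4 π electrons) plus a heteroatom lone pair (2) give 6 π electrons. Since 6 = 4n+2 (n=1), ring B is aromatic (pyrazole).
Aromatic: B. Total: 1.

1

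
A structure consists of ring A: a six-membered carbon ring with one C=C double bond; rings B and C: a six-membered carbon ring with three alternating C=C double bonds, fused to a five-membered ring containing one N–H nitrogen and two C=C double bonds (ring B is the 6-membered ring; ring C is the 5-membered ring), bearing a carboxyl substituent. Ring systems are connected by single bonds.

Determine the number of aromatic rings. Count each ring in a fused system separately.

Ring A has four sp³ carbons, so it is not fully conjugated — not aromatic (cyclohexene).
Rings B and C form a fused bicyclic system (with one N–H) with 9 sp² atoms and 10 π electrons from ring double bonds plus a heteroatom lone pair. 10 = 4(2)+2, so the system is aromatic and both rings count as aromatic (indole).
Aromatic: B, C. Total: 2.

2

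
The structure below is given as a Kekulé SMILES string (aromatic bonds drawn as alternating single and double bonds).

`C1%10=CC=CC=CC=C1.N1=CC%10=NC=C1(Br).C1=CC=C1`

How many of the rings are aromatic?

The SMILES encodes an eight-membered carbon ring with four alternating C=C double bonds; a six-membered ring with nitrogens at positions 1 and 4 and three alternating double bonds; a four-membered carbon ring with two alternating C=C double bonds.
The 8-membered ring has only sp² ring atoms; a planar conformation would have a fully conjugated π system of 8 electrons. But 8 = 4(2), which is 4n not 4n+2, so it is not aromatic (cyclooctatetraene) — cyclooctatetraene distorts into a non-planar tub to avoid antiaromaticity.
The 6-membered ring with two nitrogens (1,4) has a continuous p-orbital overlap around the ring; 3 ring double bonds give 6 π electrons. That satisfies 4n+2 with n=1, so it is aromatic (pyrazine).
The 4-membered ring has only sp² ring atoms; a planar conformation would have a fully conjugated π system of 4 electrons. But 4 = 4(1), which is 4n not 4n+2, so it is not aromatic (cyclobutadiene) — cyclobutadiene is antiaromatic and distorts to a rectangle.
1 of the 3 rings is aromatic. Total: 1.

1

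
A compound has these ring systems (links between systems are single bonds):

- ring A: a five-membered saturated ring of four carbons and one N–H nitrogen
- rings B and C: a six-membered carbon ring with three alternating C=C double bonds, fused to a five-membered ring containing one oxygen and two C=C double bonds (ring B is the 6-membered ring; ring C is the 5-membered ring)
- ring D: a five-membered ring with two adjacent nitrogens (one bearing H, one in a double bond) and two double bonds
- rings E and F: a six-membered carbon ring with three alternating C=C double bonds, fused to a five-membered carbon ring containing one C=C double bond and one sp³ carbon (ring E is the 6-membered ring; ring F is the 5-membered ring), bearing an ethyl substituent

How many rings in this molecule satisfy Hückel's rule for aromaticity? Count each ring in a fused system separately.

Ring A has only sp³ atoms, so it is not fully conjugated — not aromatic (pyrrolidine).
Rings B and C form a fused bicyclic system (with one oxygen) with 9 sp² atoms and 10 π electrons from ring double bonds plus a heteroatom lone pair. 10 = 4(2)+2, so the system is aromatic and both rings count as aromatic (benzofuran).
Ring D is fully conjugated (every ring atom contributes a p orbital); 2 ring double bonds (4 π electrons) plus a heteroatom lone pair (2) give 6 π electrons. That satisfies 4n+2 with n=1, so ring D is aromatic (pyrazole).
Ring E is planar and fully conjugated; 3 ring double bonds give 6 π electrons. Since 6 = 4n+2 (n=1), ring E is aromatic (benzene ring).
Ring F has one sp³ carbon, so it is not fully conjugated — not aromatic (cyclopentene ring).
Aromatic: B, C, D, E. Total: 4.

4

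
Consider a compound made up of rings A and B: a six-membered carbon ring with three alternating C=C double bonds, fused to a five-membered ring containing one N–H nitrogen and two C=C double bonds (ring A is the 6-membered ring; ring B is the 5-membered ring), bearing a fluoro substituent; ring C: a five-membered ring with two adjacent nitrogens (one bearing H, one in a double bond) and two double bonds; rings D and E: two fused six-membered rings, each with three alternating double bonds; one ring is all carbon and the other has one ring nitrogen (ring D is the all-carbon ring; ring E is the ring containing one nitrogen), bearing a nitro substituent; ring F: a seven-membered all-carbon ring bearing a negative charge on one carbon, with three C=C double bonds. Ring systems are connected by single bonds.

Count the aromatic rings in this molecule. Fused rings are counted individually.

5

Rings A and B form a fused bicyclic system (with one N–H) with 9 sp² atoms and 10 π electrons from ring double bonds plus a heteroatom lone pair. 10 = 4(2)+2, so the system is aromatic and both rings count as aromatic (indole).
Ring C is fully conjugated (every ring atom contributes a p orbital); 2 ring double bonds (4 π electrons) plus a heteroatom lone pair (2) give 6 π electrons. 6 = 4(1)+2, so ring C is aromatic (pyrazole).
Rings D and E form a fused bicyclic system (with one nitrogen) with 10 sp² atoms and 10 π electrons from ring double bonds. 10 = 4(2)+2, so the system is aromatic and both rings count as aromatic (quinoline).
Ring F has only sp² ring atoms; a planar conformation would have a fully conjugated π system of 8 electrons. But 8 = 4(2), which is 4n not 4n+2, so ring F is not aromatic (cycloheptatrienyl anion).
Aromatic: A, B, C, D, E. Total: 5.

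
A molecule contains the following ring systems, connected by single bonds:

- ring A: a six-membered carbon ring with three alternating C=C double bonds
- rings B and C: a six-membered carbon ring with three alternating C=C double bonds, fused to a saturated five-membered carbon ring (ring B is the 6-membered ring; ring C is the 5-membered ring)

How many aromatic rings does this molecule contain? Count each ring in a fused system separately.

2

Ring A is planar and fully conjugated; 3 ring double bonds give 6 π electrons. That satisfies 4n+2 with n=1, so ring A is aromatic (benzene).
Ring B has a continuous p-orbital overlap around the ring; 3 ring double bonds give 6 π electrons. That satisfies 4n+2 with n=1, so ring B is aromatic (benzene ring).
Ring C has three sp³ carbons, so it is not fully conjugated — not aromatic (cyclopentane ring).
Aromatic: A, B. Total: 2.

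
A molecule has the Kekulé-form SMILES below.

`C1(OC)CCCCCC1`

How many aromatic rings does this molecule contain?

0

The SMILES encodes a seven-membered saturated carbon ring.
The 7-membered ring has only sp³ atoms, so it is not fully conjugated — not aromatic (cycloheptane).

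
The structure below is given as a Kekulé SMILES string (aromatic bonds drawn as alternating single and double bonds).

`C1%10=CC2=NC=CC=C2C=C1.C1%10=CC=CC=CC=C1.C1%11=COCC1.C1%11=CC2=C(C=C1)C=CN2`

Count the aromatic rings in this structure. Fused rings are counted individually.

4

The SMILES encodes two fused six-membered rings, each with three alternating double bonds; one ring is all carbon and the other has one ring nitrogen; an eight-membered carbon ring with four alternating C=C double bonds; a five-membered ring of four carbons and one oxygen, with one C=C double bond and two sp³ carbons; a six-membered carbon ring with three alternating C=C double bonds, fused to a five-membered ring containing one N–H nitrogen and two C=C double bonds.
The fused 6/6-membered bicyclic (with one nitrogen) is a single π system with 10 sp² atoms and 10 π electrons from ring double bonds. 10 = 4(2)+2, so the system is aromatic and both rings count as aromatic (quinoline).
The 8-membered ring has only sp² ring atoms; a planar conformation would have a fully conjugated π system of 8 electrons. But 8 = 4(2), which is 4n not 4n+2, so it is not aromatic (cyclooctatetraene) — cyclooctatetraene distorts into a non-planar tub to avoid antiaromaticity.
The 5-membered ring with one oxygen has two sp³ carbons, so it is not fully conjugated — not aromatic (2,3-dihydrofuran).
The fused 6/5-membered bicyclic (with one N–H) is a single π system with 9 sp² atoms and 10 π electrons from ring double bonds plus a heteroatom lone pair. 10 = 4(2)+2, so the system is aromatic and both rings count as aromatic (indole).
4 of the 6 rings are aromatic. Total: 4.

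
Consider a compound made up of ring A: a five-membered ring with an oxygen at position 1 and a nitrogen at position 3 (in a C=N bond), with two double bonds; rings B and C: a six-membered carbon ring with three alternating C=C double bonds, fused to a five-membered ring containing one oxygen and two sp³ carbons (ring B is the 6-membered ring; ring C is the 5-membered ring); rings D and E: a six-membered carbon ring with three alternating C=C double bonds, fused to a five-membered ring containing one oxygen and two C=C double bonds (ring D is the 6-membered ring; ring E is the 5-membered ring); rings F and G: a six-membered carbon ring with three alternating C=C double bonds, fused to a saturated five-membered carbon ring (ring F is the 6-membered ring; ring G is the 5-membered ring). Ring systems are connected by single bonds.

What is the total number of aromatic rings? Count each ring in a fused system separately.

Ring A has a continuous p-orbital overlap around the ring; 2 ring double bonds (4 π electrons) plus a heteroatom lone pair (2) give 6 π electrons. Since 6 = 4n+2 (n=1), ring A is aromatic (oxazole).
Ring B is planar and fully conjugated; 3 ring double bonds give 6 π electrons. Since 6 = 4n+2 (n=1), ring B is aromatic (benzene ring).
Ring C has two sp³ carbons, so it is not fully conjugated — not aromatic (oxolane ring).
Rings D and E form a fused bicyclic system (with one oxygen) with 9 sp² atoms and 10 π electrons from ring double bonds plus a heteroatom lone pair. 10 = 4(2)+2, so the system is aromatic and both rings count as aromatic (benzofuran).
Ring F is planar and fully conjugated; 3 ring double bonds give 6 π electrons. That satisfies 4n+2 with n=1, so ring F is aromatic (benzene ring).
Ring G has three sp³ carbons, so it is not fully conjugated — not aromatic (cyclopentane ring).
Aromatic: A, B, D, E, F. Total: 5.

5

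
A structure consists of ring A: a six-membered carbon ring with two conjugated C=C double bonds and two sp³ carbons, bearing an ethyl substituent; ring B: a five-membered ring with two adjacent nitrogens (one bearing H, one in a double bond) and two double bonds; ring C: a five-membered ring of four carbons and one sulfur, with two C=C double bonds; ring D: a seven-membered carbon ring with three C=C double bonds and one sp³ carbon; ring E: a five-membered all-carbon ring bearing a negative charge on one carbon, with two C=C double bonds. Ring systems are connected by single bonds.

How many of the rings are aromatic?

Ring A has two sp³ carbons, so it is not fully conjugated — not aromatic (1,3-cyclohexadiene).
Ring B is fully conjugated (every ring atom contributes a p orbital); 2 ring double bonds (4 π electrons) plus a heteroatom lone pair (2) give 6 π electrons. That satisfies 4n+2 with n=1, so ring B is aromatic (pyrazole).
Ring C is planar and fully conjugated; 2 ring double bonds (4 π electrons) plus a heteroatom lone pair (2) give 6 π electrons. Since 6 = 4n+2 (n=1), ring C is aromatic (thiophene).
Ring D has one sp³ carbon, so it is not fully conjugated — not aromatic (cycloheptatriene).
Ring E is fully conjugated (every ring atom contributes a p orbital); 2 ring double bonds (4 π electrons) plus the carbanion lone pair (2) give 6 π electrons. Since 6 = 4n+2 (n=1), ring E is aromatic (cyclopentadienyl anion).
Aromatic: B, C, E. Total: 3.

3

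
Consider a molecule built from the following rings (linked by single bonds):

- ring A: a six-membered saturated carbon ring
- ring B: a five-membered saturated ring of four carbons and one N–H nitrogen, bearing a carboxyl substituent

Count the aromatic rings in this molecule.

0

Ring A has only sp³ atoms, so it is not fully conjugated — not aromatic (cyclohexane).
Ring B has only sp³ atoms, so it is not fully conjugated — not aromatic (pyrrolidine).
No ring is aromatic. Total: 0.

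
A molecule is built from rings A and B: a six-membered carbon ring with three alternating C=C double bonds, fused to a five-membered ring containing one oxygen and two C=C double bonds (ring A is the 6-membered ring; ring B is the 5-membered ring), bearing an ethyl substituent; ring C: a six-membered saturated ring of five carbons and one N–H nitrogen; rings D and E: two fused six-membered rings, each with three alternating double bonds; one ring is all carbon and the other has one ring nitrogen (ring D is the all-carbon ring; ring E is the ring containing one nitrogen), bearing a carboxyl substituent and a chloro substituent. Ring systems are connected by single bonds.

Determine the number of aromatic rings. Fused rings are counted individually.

Rings A and B form a fused bicyclic system (with one oxygen) with 9 sp² atoms and 10 π electrons from ring double bonds plus a heteroatom lone pair. 10 = 4(2)+2, so the system is aromatic and both rings count as aromatic (benzofuran).
Ring C has only sp³ atoms, so it is not fully conjugated — not aromatic (piperidine).
Rings D and E form a fused bicyclic system (with one nitrogen) with 10 sp² atoms and 10 π electrons from ring double bonds. 10 = 4(2)+2, so the system is aromatic and both rings count as aromatic (quinoline).
Aromatic: A, B, D, E. Total: 4.

4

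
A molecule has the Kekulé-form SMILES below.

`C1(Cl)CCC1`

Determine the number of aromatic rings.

The SMILES encodes a four-membered saturated carbon ring.
The 4-membered ring has only sp³ atoms, so it is not fully conjugated — not aromatic (cyclobutane).

0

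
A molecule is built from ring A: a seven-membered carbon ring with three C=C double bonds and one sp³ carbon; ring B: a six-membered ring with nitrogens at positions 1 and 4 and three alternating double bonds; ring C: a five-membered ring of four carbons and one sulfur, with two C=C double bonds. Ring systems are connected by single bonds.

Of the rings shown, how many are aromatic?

2

Ring A has one sp³ carbon, so it is not fully conjugated — not aromatic (cycloheptatriene).
Ring B has a continuous p-orbital overlap around the ring; 3 ring double bonds give 6 π electrons. Since 6 = 4n+2 (n=1), ring B is aromatic (pyrazine).
Ring C is fully conjugated (every ring atom contributes a p orbital); 2 ring double bonds (4 π electrons) plus a heteroatom lone pair (2) give 6 π electrons. That satisfies 4n+2 with n=1, so ring C is aromatic (thiophene).
Aromatic: B, C. Total: 2.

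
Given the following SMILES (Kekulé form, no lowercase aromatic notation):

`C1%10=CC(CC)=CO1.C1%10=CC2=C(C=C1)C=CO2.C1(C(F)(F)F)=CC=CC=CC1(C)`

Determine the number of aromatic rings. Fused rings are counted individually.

3

The SMILES encodes a five-membered ring of four carbons and one oxygen, with two C=C double bonds; a six-membered carbon ring with three alternating C=C double bonds, fused to a five-membered ring containing one oxygen and two C=C double bonds; a seven-membered carbon ring with three C=C double bonds and one sp³ carbon.
The 5-membered ring with one oxygen has a continuous p-orbital overlap around the ring; 2 ring double bonds (4 π electrons) plus a heteroatom lone pair (2) give 6 π electrons. That satisfies 4n+2 with n=1, so it is aromatic (furan).
The fused 6/5-membered bicyclic (with one oxygen) is a single π system with 9 sp² atoms and 10 π electrons from ring double bonds plus a heteroatom lone pair. 10 = 4(2)+2, so the system is aromatic and both rings count as aromatic (benzofuran).
The 7-membered ring has one sp³ carbon, so it is not fully conjugated — not aromatic (cycloheptatriene).
3 of the 4 rings are aromatic. Total: 3.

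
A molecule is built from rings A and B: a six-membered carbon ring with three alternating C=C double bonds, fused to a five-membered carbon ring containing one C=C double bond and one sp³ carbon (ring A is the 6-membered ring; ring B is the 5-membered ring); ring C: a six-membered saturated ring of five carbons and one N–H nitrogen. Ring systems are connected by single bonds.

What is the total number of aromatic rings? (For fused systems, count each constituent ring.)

1

Ring A is fully conjugated (every ring atom contributes a p orbital); 3 ring double bonds give 6 π electrons. Since 6 = 4n+2 (n=1), ring A is aromatic (benzene ring).
Ring B has one sp³ carbon, so it is not fully conjugated — not aromatic (cyclopentene ring).
Ring C has only sp³ atoms, so it is not fully conjugated — not aromatic (piperidine).
Aromatic: A. Total: 1.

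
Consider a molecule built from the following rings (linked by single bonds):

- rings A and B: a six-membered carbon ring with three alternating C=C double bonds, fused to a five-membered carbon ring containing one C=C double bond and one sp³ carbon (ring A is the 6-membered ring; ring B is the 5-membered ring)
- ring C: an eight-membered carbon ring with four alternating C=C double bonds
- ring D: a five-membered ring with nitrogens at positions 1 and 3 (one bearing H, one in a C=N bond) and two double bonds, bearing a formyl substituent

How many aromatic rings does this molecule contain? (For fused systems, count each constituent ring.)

2

Ring A is planar and fully conjugated; 3 ring double bonds give 6 π electrons. Since 6 = 4n+2 (n=1), ring A is aromatic (benzene ring).
Ring B has one sp³ carbon, so it is not fully conjugated — not aromatic (cyclopentene ring).
Ring C has only sp² ring atoms; a planar conformation would have a fully conjugated π system of 8 electrons. But 8 = 4(2), which is 4n not 4n+2, so ring C is not aromatic (cyclooctatetraene) — cyclooctatetraene distorts into a non-planar tub to avoid antiaromaticity.
Ring D has a continuous p-orbital overlap around the ring; 2 ring double bonds (4 π electrons) plus a heteroatom lone pair (2) give 6 π electrons. That satisfies 4n+2 with n=1, so ring D is aromatic (imidazole).
Aromatic: A, D. Total: 2.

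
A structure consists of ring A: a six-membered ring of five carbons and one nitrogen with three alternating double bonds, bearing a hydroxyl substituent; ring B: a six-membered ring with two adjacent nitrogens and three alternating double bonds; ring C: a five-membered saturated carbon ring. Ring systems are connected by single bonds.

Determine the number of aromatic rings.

2

Ring A is planar and fully conjugated; 3 ring double bonds give 6 π electrons. That satisfies 4n+2 with n=1, so ring A is aromatic (pyridine).
Ring B has a continuous p-orbital overlap around the ring; 3 ring double bonds give 6 π electrons. Since 6 = 4n+2 (n=1), ring B is aromatic (pyridazine).
Ring C has only sp³ atoms, so it is not fully conjugated — not aromatic (cyclopentane).
Aromatic: A, B. Total: 2.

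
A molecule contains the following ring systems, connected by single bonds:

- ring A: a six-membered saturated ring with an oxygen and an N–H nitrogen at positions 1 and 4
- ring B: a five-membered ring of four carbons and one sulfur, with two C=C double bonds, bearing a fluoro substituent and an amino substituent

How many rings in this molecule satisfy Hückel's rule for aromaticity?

Ring A has only sp³ atoms, so it is not fully conjugated — not aromatic (morpholine).
Ring B has a continuous p-orbital overlap around the ring; 2 ring double bonds (4 π electrons) plus a heteroatom lone pair (2) give 6 π electrons. Since 6 = 4n+2 (n=1), ring B is aromatic (thiophene).
Aromatic: B. Total: 1.

1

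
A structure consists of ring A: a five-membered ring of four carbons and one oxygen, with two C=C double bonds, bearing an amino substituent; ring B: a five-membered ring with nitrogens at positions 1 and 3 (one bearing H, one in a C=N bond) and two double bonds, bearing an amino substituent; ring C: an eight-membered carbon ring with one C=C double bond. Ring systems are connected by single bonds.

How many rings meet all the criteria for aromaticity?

Ring A is planar and fully conjugated; 2 ring double bonds (4 π electrons) plus a heteroatom lone pair (2) give 6 π electrons. 6 = 4(1)+2, so ring A is aromatic (furan).
Ring B is planar and fully conjugated; 2 ring double bonds (4 π electrons) plus a heteroatom lone pair (2) give 6 π electrons. That satisfies 4n+2 with n=1, so ring B is aromatic (imidazole).
Ring C has six sp³ carbons, so it is not fully conjugated — not aromatic (cyclooctene).
Aromatic: A, B. Total: 2.

2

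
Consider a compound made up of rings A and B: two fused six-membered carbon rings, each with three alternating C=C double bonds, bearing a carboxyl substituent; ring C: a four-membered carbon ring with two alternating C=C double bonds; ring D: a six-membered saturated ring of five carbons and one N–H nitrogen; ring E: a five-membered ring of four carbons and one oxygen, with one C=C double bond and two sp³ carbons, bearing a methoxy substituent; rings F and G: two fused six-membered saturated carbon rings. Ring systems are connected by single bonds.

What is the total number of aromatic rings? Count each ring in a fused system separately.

Rings A and B form a fused bicyclic system with 10 sp² atoms and 10 π electrons from ring double bonds. 10 = 4(2)+2, so the system is aromatic and both rings count as aromatic (naphthalene).
Ring C has only sp² ring atoms; a planar conformation would have a fully conjugated π system of 4 electrons. But 4 = 4(1), which is 4n not 4n+2, so ring C is not aromatic (cyclobutadiene) — cyclobutadiene is antiaromatic and distorts to a rectangle.
Ring D has only sp³ atoms, so it is not fully conjugated — not aromatic (piperidine).
Ring E has two sp³ carbons, so it is not fully conjugated — not aromatic (2,3-dihydrofuran).
Ring F has only sp³ atoms, so it is not fully conjugated — not aromatic (cyclohexane ring).
Ring G has only sp³ atoms, so it is not fully conjugated — not aromatic (cyclohexane ring).
Aromatic: A, B. Total: 2.

2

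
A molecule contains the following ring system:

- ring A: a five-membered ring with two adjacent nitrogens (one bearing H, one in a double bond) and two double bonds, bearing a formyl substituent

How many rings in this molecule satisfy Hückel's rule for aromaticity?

1

Ring A is planar and fully conjugated; 2 ring double bonds (4 π electrons) plus a heteroatom lone pair (2) give 6 π electrons. That satisfies 4n+2 with n=1, so ring A is aromatic (pyrazole).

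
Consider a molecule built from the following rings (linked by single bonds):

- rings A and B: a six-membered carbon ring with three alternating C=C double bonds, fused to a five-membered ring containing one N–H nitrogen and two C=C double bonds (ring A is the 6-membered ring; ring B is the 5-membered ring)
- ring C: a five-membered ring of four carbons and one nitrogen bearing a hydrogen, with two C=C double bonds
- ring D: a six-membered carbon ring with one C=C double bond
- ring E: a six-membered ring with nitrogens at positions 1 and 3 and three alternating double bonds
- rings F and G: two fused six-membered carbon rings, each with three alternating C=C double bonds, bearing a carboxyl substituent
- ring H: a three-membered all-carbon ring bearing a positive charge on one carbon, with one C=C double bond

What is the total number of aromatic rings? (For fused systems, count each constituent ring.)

Rings A and B form a fused bicyclic system (with one N–H) with 9 sp² atoms and 10 π electrons from ring double bonds plus a heteroatom lone pair. 10 = 4(2)+2, so the system is aromatic and both rings count as aromatic (indole).
Ring C is fully conjugated (every ring atom contributes a p orbital); 2 ring double bonds (4 π electrons) plus a heteroatom lone pair (2) give 6 π electrons. Since 6 = 4n+2 (n=1), ring C is aromatic (pyrrole).
Ring D has four sp³ carbons, so it is not fully conjugated — not aromatic (cyclohexene).
Ring E is fully conjugated (every ring atom contributes a p orbital); 3 ring double bonds give 6 π electrons. Since 6 = 4n+2 (n=1), ring E is aromatic (pyrimidine).
Rings F and G form a fused bicyclic system with 10 sp² atoms and 10 π electrons from ring double bonds. 10 = 4(2)+2, so the system is aromatic and both rings count as aromatic (naphthalene).
Ring H has a continuous p-orbital overlap around the ring; 1 ring double bond (2 π electrons) plus the carbocation's empty p orbital (0, but keeps the ring conjugated) give 2 π electrons. 2 = 4(0)+2, so ring H is aromatic (cyclopropenyl cation).
Aromatic: A, B, C, E, F, G, H. Total: 7.

7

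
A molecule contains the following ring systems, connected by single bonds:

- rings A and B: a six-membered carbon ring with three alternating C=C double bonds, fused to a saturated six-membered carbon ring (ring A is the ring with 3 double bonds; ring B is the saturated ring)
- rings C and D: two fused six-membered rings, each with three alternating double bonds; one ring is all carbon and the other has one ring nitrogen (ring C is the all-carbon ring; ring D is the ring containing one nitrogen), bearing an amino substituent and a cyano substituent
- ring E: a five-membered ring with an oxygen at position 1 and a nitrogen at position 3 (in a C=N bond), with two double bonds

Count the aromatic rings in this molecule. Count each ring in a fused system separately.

Ring A has a continuous p-orbital overlap around the ring; 3 ring double bonds give 6 π electrons. That satisfies 4n+2 with n=1, so ring A is aromatic (benzene ring).
Ring B has four sp³ carbons, so it is not fully conjugated — not aromatic (cyclohexane ring).
Rings C and D form a fused bicyclic system (with one nitrogen) with 10 sp² atoms and 10 π electrons from ring double bonds. 10 = 4(2)+2, so the system is aromatic and both rings count as aromatic (quinoline).
Ring E is planar and fully conjugated; 2 ring double bonds (4 π electrons) plus a heteroatom lone pair (2) give 6 π electrons. That satisfies 4n+2 with n=1, so ring E is aromatic (oxazole).
Aromatic: A, C, D, E. Total: 4.

4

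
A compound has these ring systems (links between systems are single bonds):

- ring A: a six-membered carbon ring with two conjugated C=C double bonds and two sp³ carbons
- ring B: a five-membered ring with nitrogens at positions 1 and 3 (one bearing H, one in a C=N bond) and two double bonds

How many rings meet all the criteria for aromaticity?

1

Ring A has two sp³ carbons, so it is not fully conjugated — not aromatic (1,3-cyclohexadiene).
Ring B is fully conjugated (every ring atom contributes a p orbital); 2 ring double bonds (4 π electrons) plus a heteroatom lone pair (2) give 6 π electrons. Since 6 = 4n+2 (n=1), ring B is aromatic (imidazole).
Aromatic: B. Total: 1.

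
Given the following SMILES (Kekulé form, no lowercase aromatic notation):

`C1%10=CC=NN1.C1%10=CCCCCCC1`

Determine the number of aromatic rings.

1

The SMILES encodes a five-membered ring with two adjacent nitrogens (one bearing H, one in a double bond) and two double bonds; an eight-membered carbon ring with one C=C double bond.
The 5-membered ring with two adjacent nitrogens (one N–H, one =N–) is fully conjugated (every ring atom contributes a p orbital); 2 ring double bonds (4 π electrons) plus a heteroatom lone pair (2) give 6 π electrons. That satisfies 4n+2 with n=1, so it is aromatic (pyrazole).
The 8-membered ring has six sp³ carbons, so it is not fully conjugated — not aromatic (cyclooctene).
1 of the 2 rings is aromatic. Total: 1.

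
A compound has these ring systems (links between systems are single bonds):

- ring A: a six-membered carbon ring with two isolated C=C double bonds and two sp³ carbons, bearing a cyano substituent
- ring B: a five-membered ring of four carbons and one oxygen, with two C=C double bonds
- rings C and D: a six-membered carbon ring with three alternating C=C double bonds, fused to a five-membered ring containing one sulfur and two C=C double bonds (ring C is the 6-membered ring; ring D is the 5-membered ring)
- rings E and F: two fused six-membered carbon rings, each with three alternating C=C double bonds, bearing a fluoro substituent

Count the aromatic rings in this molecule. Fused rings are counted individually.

Ring A has two sp³ carbons, so it is not fully conjugated — not aromatic (1,4-cyclohexadiene).
Ring B is fully conjugated (every ring atom contributes a p orbital); 2 ring double bonds (4 π electrons) plus a heteroatom lone pair (2) give 6 π electrons. 6 = 4(1)+2, so ring B is aromatic (furan).
Rings C and D form a fused bicyclic system (with one sulfur) with 9 sp² atoms and 10 π electrons from ring double bonds plus a heteroatom lone pair. 10 = 4(2)+2, so the system is aromatic and both rings count as aromatic (benzothiophene).
Rings E and F form a fused bicyclic system with 10 sp² atoms and 10 π electrons from ring double bonds. 10 = 4(2)+2, so the system is aromatic and both rings count as aromatic (naphthalene).
Aromatic: B, C, D, E, F. Total: 5.

5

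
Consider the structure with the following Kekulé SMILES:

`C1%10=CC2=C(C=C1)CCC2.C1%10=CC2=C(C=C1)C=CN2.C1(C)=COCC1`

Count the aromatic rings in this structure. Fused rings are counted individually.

The SMILES encodes a six-membered carbon ring with three alternating C=C double bonds, fused to a saturated five-membered carbon ring; a six-membered carbon ring with three alternating C=C double bonds, fused to a five-membered ring containing one N–H nitrogen and two C=C double bonds; a five-membered ring of four carbons and one oxygen, with one C=C double bond and two sp³ carbons.
The 6-membered ring has a continuous p-orbital overlap around the ring; 3 ring double bonds give 6 π electrons. That satisfies 4n+2 with n=1, so it is aromatic (benzene ring).
The 5-membered ring has three sp³ carbons, so it is not fully conjugated — not aromatic (cyclopentane ring).
The fused 6/5-membered bicyclic (with one N–H) is a single π system with 9 sp² atoms and 10 π electrons from ring double bonds plus a heteroatom lone pair. 10 = 4(2)+2, so the system is aromatic and both rings count as aromatic (indole).
The 5-membered ring with one oxygen has two sp³ carbons, so it is not fully conjugated — not aromatic (2,3-dihydrofuran).
3 of the 5 rings are aromatic. Total: 3.

3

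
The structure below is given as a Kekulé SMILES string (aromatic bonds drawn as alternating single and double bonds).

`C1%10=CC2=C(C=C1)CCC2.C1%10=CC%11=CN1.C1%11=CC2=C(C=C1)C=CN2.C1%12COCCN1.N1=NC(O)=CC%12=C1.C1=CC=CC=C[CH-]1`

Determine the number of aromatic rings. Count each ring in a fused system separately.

5

The SMILES encodes a six-membered carbon ring with three alternating C=C double bonds, fused to a saturated five-membered carbon ring; a five-membered ring of four carbons and one nitrogen bearing a hydrogen, with two C=C double bonds; a six-membered carbon ring with three alternating C=C double bonds, fused to a five-membered ring containing one N–H nitrogen and two C=C double bonds; a six-membered saturated ring with an oxygen and an N–H nitrogen at positions 1 and 4; a six-membered ring with two adjacent nitrogens and three alternating double bonds; a seven-membered all-carbon ring bearing a negative charge on one carbon, with three C=C double bonds.
The 6-membered ring is fully conjugated (every ring atom contributes a p orbital); 3 ring double bonds give 6 π electrons. 6 = 4(1)+2, so it is aromatic (benzene ring).
The 5-membered ring has three sp³ carbons, so it is not fully conjugated — not aromatic (cyclopentane ring).
The 5-membered ring with one N–H has a continuous p-orbital overlap around the ring; 2 ring double bonds (4 π electrons) plus a heteroatom lone pair (2) give 6 π electrons. That satisfies 4n+2 with n=1, so it is aromatic (pyrrole).
The fused 6/5-membered bicyclic (with one N–H) is a single π system with 9 sp² atoms and 10 π electrons from ring double bonds plus a heteroatom lone pair. 10 = 4(2)+2, so the system is aromatic and both rings count as aromatic (indole).
The 6-membered ring with one oxygen and one N–H (1,4) has only sp³ atoms, so it is not fully conjugated — not aromatic (morpholine).
The 6-membered ring with two nitrogens (1,2) has a continuous p-orbital overlap around the ring; 3 ring double bonds give 6 π electrons. That satisfies 4n+2 with n=1, so it is aromatic (pyridazine).
The 7-membered ring has only sp² ring atoms; a planar conformation would have a fully conjugated π system of 8 electrons. But 8 = 4(2), which is 4n not 4n+2, so it is not aromatic (cycloheptatrienyl anion).
5 of the 8 rings are aromatic. Total: 5.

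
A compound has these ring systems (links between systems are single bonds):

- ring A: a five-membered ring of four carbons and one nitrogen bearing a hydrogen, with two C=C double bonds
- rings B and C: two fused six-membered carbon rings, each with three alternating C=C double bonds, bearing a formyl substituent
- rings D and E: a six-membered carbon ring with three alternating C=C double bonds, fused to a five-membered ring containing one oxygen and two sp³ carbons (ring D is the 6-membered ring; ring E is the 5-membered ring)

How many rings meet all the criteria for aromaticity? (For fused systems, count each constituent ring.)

4

Ring A is fully conjugated (every ring atom contributes a p orbital); 2 ring double bonds (4 π electrons) plus a heteroatom lone pair (2) give 6 π electrons. That satisfies 4n+2 with n=1, so ring A is aromatic (pyrrole).
Rings B and C form a fused bicyclic system with 10 sp² atoms and 10 π electrons from ring double bonds. 10 = 4(2)+2, so the system is aromatic and both rings count as aromatic (naphthalene).
Ring D has a continuous p-orbital overlap around the ring; 3 ring double bonds give 6 π electrons. 6 = 4(1)+2, so ring D is aromatic (benzene ring).
Ring E has two sp³ carbons, so it is not fully conjugated — not aromatic (oxolane ring).
Aromatic: A, B, C, D. Total: 4.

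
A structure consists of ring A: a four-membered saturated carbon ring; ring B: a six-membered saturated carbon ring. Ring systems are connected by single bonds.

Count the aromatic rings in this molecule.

Ring A has only sp³ atoms, so it is not fully conjugated — not aromatic (cyclobutane).
Ring B has only sp³ atoms, so it is not fully conjugated — not aromatic (cyclohexane).
No ring is aromatic. Total: 0.

0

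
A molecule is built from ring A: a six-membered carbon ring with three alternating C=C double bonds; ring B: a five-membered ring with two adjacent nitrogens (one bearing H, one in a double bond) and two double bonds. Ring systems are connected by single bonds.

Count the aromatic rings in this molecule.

2

Ring A has a continuous p-orbital overlap around the ring; 3 ring double bonds give 6 π electrons. 6 = 4(1)+2, so ring A is aromatic (benzene).
Ring B is planar and fully conjugated; 2 ring double bonds (4 π electrons) plus a heteroatom lone pair (2) give 6 π electrons. That satisfies 4n+2 with n=1, so ring B is aromatic (pyrazole).
Aromatic: A, B. Total: 2.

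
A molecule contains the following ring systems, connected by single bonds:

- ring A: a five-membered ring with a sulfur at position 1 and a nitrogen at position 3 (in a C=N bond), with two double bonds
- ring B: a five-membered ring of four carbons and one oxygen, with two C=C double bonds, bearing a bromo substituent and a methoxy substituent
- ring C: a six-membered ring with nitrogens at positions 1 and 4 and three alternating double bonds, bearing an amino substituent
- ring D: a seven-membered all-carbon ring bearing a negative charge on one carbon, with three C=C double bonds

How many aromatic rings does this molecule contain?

Ring A is fully conjugated (every ring atom contributes a p orbital); 2 ring double bonds (4 π electrons) plus a heteroatom lone pair (2) give 6 π electrons. 6 = 4(1)+2, so ring A is aromatic (thiazole).
Ring B is planar and fully conjugated; 2 ring double bonds (4 π electrons) plus a heteroatom lone pair (2) give 6 π electrons. 6 = 4(1)+2, so ring B is aromatic (furan).
Ring C has a continuous p-orbital overlap around the ring; 3 ring double bonds give 6 π electrons. Since 6 = 4n+2 (n=1), ring C is aromatic (pyrazine).
Ring D has only sp² ring atoms; a planar conformation would have a fully conjugated π system of 8 electrons. But 8 = 4(2), which is 4n not 4n+2, so ring D is not aromatic (cycloheptatrienyl anion).
Aromatic: A, B, C. Total: 3.

3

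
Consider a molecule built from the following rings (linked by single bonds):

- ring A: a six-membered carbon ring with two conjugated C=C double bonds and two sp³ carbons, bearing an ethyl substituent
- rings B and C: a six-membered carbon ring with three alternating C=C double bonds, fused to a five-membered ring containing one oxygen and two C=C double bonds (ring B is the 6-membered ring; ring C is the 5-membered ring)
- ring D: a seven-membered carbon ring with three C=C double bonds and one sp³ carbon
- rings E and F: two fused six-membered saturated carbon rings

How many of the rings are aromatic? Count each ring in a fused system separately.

2

Ring A has two sp³ carbons, so it is not fully conjugated — not aromatic (1,3-cyclohexadiene).
Rings B and C form a fused bicyclic system (with one oxygen) with 9 sp² atoms and 10 π electrons from ring double bonds plus a heteroatom lone pair. 10 = 4(2)+2, so the system is aromatic and both rings count as aromatic (benzofuran).
Ring D has one sp³ carbon, so it is not fully conjugated — not aromatic (cycloheptatriene).
Ring E has only sp³ atoms, so it is not fully conjugated — not aromatic (cyclohexane ring).
Ring F has only sp³ atoms, so it is not fully conjugated — not aromatic (cyclohexane ring).
Aromatic: B, C. Total: 2.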